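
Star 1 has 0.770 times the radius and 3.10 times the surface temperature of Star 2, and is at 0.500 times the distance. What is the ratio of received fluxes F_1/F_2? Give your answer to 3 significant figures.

L_1/L_2 = (R_1/R_2)²(T_1/T_2)⁴ = (0.770)² × (3.10)⁴ = 54.76.
F_1/F_2 = (L_1/L_2)/(d_1/d_2)² = 54.76 / (0.500)² = 219.0.

219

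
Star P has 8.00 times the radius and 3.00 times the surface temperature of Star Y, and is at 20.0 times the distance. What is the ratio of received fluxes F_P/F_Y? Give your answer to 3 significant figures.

13.0

L_P/L_Y = (R_P/R_Y)²(T_P/T_Y)⁴ = (8.00)² × (3.00)⁴ = 5184.
F_P/F_Y = (L_P/L_Y)/(d_P/d_Y)² = 5184 / (20.0)² = 12.96.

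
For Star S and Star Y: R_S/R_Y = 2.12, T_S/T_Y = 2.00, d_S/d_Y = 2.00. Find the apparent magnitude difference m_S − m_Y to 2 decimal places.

-3.14

L_S/L_Y = (2.12)²(2.00)⁴ = 71.91.
F_S/F_Y = (L_S/L_Y)/(d_S/d_Y)² = 71.91/4.000 = 17.98.
m_S − m_Y = −2.5 log₁₀(17.98) = -3.14.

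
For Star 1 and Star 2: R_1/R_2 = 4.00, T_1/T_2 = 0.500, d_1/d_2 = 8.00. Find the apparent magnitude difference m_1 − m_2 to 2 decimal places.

4.52

L_1/L_2 = (4.00)²(0.500)⁴ = 1.000.
F_1/F_2 = (L_1/L_2)/(d_1/d_2)² = 1.000/64.00 = 0.01562.
m_1 − m_2 = −2.5 log₁₀(0.01562) = 4.52.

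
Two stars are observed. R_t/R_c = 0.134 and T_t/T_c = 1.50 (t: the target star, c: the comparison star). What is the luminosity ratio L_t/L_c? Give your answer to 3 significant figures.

0.0909

From the Stefan–Boltzmann law, L ∝ R²T⁴, so
L_t/L_c = (R_t/R_c)² (T_t/T_c)⁴ = (0.134)² × (1.50)⁴ = 0.01796 × 5.062 = 0.09090.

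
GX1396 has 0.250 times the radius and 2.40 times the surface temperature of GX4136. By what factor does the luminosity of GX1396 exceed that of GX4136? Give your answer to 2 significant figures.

2.1

From the Stefan–Boltzmann law, L ∝ R²T⁴, so
L_GX1396/L_GX4136 = (R_GX1396/R_GX4136)² (T_GX1396/T_GX4136)⁴ = (0.250)² × (2.40)⁴ = 0.06250 × 33.18 = 2.074.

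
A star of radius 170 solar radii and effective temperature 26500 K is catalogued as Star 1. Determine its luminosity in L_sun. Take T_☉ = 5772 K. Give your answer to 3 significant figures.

L/L_☉ = (R/R_☉)² (T/T_☉)⁴ = (170)² × (26500/5772)⁴
       = 2.890×10^4 × (4.591)⁴ = 2.890×10^4 × 444.3 = 1.284×10^7.

1.28×10^7 L_sun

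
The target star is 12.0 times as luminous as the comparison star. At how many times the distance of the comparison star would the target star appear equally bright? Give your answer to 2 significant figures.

3.5

Equal flux requires L_t/d_t² = L_c/d_c², so d_t/d_c = √(L_t/L_c)
= √(12.0) = 3.464.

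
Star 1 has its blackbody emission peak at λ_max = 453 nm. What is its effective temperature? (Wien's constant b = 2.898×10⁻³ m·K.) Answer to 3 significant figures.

6.40×10^3 K

T = b/λ_max = 2.898×10⁻³ / (453×10⁻⁹) = 6397 K.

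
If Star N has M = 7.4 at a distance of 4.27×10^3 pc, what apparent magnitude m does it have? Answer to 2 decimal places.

m = M + 5 log₁₀(d/10 pc) = 7.4 + 5 log₁₀(4.27×10^3/10)
  = 7.4 + 5 × 2.630 = 7.4 + 13.15 = 20.55.

20.55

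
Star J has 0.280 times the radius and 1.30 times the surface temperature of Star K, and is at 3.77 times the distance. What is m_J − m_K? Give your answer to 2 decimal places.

4.51

L_J/L_K = (0.280)²(1.30)⁴ = 0.2239.
F_J/F_K = (L_J/L_K)/(d_J/d_K)² = 0.2239/14.21 = 0.01575.
m_J − m_K = −2.5 log₁₀(0.01575) = 4.51.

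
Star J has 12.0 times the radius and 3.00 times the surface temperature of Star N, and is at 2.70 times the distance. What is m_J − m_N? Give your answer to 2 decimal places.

L_J/L_N = (12.0)²(3.00)⁴ = 1.166×10^4.
F_J/F_N = (L_J/L_N)/(d_J/d_N)² = 1.166×10^4/7.290 = 1600.
m_J − m_N = −2.5 log₁₀(1600) = -8.01.

-8.01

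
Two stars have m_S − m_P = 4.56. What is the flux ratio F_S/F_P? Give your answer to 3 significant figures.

F_S/F_P = 10^(−(m_S − m_P)/2.5) = 10^(-4.56/2.5) = 10^-1.824 = 0.01500.

0.0150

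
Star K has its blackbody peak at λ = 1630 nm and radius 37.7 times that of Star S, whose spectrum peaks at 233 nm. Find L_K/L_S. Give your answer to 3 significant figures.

Wien's law gives T ∝ 1/λ_max, so T_K/T_S = λ_S/λ_K = 233/1630 = 0.1429.
Then L ∝ R²T⁴ gives L_K/L_S = (37.7)² × (0.1429)⁴ = 1421 × 4.175×10^-4 = 0.5934.

0.593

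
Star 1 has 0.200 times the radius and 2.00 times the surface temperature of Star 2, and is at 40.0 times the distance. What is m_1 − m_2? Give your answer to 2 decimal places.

8.49

L_1/L_2 = (0.200)²(2.00)⁴ = 0.6400.
F_1/F_2 = (L_1/L_2)/(d_1/d_2)² = 0.6400/1600 = 4.000×10^-4.
m_1 − m_2 = −2.5 log₁₀(4.000×10^-4) = 8.49.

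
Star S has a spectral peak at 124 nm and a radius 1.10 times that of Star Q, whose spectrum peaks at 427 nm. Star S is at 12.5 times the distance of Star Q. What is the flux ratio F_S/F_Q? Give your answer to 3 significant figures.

1.09

Wien's law: T_S/T_Q = λ_Q/λ_S = 427/124 = 3.444.
L_S/L_Q = (R_S/R_Q)²(T_S/T_Q)⁴ = (1.10)²(3.444)⁴ = 170.1.
F_S/F_Q = (L_S/L_Q)/(d_S/d_Q)² = 170.1/(12.5)² = 1.089.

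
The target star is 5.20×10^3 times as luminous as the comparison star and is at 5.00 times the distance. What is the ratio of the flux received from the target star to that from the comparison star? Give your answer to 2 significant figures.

2.1×10^2

F = L/(4πd²), so F_t/F_c = (L_t/L_c) / (d_t/d_c)²
= 5.20×10^3 / (5.00)² = 5.20×10^3 / 25.00 = 208.0.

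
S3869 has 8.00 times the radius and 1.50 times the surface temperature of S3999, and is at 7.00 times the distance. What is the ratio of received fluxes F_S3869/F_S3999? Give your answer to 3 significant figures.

6.61

L_S3869/L_S3999 = (R_S3869/R_S3999)²(T_S3869/T_S3999)⁴ = (8.00)² × (1.50)⁴ = 324.0.
F_S3869/F_S3999 = (L_S3869/L_S3999)/(d_S3869/d_S3999)² = 324.0 / (7.00)² = 6.612.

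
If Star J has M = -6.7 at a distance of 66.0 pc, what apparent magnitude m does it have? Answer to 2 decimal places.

m = M + 5 log₁₀(d/10 pc) = -6.7 + 5 log₁₀(66.0/10)
  = -6.7 + 5 × 0.820 = -6.7 + 4.10 = -2.60.

-2.60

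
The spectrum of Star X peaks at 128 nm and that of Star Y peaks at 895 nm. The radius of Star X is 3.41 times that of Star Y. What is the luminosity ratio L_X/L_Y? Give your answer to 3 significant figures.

2.78×10^4

Wien's law gives T ∝ 1/λ_max, so T_X/T_Y = λ_Y/λ_X = 895/128 = 6.992.
Then L ∝ R²T⁴ gives L_X/L_Y = (3.41)² × (6.992)⁴ = 11.63 × 2390 = 2.779×10^4.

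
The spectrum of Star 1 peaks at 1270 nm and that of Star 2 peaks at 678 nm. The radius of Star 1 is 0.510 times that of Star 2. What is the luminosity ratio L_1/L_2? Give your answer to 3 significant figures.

0.0211

Wien's law gives T ∝ 1/λ_max, so T_1/T_2 = λ_2/λ_1 = 678/1270 = 0.5339.
Then L ∝ R²T⁴ gives L_1/L_2 = (0.510)² × (0.5339)⁴ = 0.2601 × 0.08123 = 0.02113.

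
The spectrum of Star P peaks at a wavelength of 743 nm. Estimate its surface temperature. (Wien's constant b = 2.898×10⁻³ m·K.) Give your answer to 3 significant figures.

T = b/λ_max = 2.898×10⁻³ / (743×10⁻⁹) = 3900 K.

3.90×10^3 K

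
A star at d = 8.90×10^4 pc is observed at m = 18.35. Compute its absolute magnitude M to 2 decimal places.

-1.40

M = m − 5 log₁₀(d/10 pc) = 18.35 − 5 log₁₀(8.90×10^4/10)
  = 18.35 − 5 × 3.949 = 18.35 − 19.75 = -1.40.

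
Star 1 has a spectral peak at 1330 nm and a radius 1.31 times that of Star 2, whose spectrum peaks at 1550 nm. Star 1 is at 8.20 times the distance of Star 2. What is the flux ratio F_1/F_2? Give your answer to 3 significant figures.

0.0471

Wien's law: T_1/T_2 = λ_2/λ_1 = 1550/1330 = 1.165.
L_1/L_2 = (R_1/R_2)²(T_1/T_2)⁴ = (1.31)²(1.165)⁴ = 3.166.
F_1/F_2 = (L_1/L_2)/(d_1/d_2)² = 3.166/(8.20)² = 0.04708.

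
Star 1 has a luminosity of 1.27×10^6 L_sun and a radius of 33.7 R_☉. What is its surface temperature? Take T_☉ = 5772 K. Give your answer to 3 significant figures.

3.34×10^4 K

T/T_☉ = (L/L_☉)^(1/4) / (R/R_☉)^(1/2)
T = 5772 × (1.27×10^6)^(1/4) / √(33.7) = 5772 × 33.57 / 5.805 = 3.338×10^4 K.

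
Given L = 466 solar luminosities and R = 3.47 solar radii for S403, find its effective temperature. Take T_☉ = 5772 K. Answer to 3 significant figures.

T/T_☉ = (L/L_☉)^(1/4) / (R/R_☉)^(1/2)
T = 5772 × (466)^(1/4) / √(3.47) = 5772 × 4.646 / 1.863 = 1.440×10^4 K.

1.44×10^4 K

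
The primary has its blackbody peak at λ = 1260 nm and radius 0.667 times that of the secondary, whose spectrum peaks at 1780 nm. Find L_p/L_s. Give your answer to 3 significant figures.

Wien's law gives T ∝ 1/λ_max, so T_p/T_s = λ_s/λ_p = 1780/1260 = 1.413.
Then L ∝ R²T⁴ gives L_p/L_s = (0.667)² × (1.413)⁴ = 0.4449 × 3.983 = 1.772.

1.77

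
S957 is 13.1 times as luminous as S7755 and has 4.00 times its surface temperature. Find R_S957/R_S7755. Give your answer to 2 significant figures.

0.23

L ∝ R²T⁴ gives R ∝ √L / T², so
R_S957/R_S7755 = √(13.1) / (4.00)² = 3.619 / 16.00 = 0.2262.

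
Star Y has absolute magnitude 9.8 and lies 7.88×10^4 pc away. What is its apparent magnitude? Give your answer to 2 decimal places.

29.28

m = M + 5 log₁₀(d/10 pc) = 9.8 + 5 log₁₀(7.88×10^4/10)
  = 9.8 + 5 × 3.897 = 9.8 + 19.48 = 29.28.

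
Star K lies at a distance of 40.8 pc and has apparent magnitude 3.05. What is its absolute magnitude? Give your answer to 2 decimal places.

M = m − 5 log₁₀(d/10 pc) = 3.05 − 5 log₁₀(40.8/10)
  = 3.05 − 5 × 0.611 = 3.05 − 3.05 = -0.00.

-0.00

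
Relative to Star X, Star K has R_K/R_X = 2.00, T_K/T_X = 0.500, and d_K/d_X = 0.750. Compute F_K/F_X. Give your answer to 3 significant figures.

0.444

L_K/L_X = (R_K/R_X)²(T_K/T_X)⁴ = (2.00)² × (0.500)⁴ = 0.2500.
F_K/F_X = (L_K/L_X)/(d_K/d_X)² = 0.2500 / (0.750)² = 0.4444.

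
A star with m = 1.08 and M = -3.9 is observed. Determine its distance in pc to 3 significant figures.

m − M = 5 log₁₀(d/10 pc)
1.08 − (-3.9) = 4.98 = 5 log₁₀(d/10)
d = 10 × 10^(4.98/5) = 10 × 10^0.996 = 99.08 pc.

99.1 pc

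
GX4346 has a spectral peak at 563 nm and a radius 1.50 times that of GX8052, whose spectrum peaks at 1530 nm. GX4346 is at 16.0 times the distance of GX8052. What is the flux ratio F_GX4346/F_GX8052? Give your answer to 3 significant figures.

0.479

Wien's law: T_GX4346/T_GX8052 = λ_GX8052/λ_GX4346 = 1530/563 = 2.718.
L_GX4346/L_GX8052 = (R_GX4346/R_GX8052)²(T_GX4346/T_GX8052)⁴ = (1.50)²(2.718)⁴ = 122.7.
F_GX4346/F_GX8052 = (L_GX4346/L_GX8052)/(d_GX4346/d_GX8052)² = 122.7/(16.0)² = 0.4794.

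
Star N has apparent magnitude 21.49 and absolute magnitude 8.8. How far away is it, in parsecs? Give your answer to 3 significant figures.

m − M = 5 log₁₀(d/10 pc)
21.49 − (8.8) = 12.69 = 5 log₁₀(d/10)
d = 10 × 10^(12.69/5) = 10 × 10^2.538 = 3451 pc.

3.45×10^3 pc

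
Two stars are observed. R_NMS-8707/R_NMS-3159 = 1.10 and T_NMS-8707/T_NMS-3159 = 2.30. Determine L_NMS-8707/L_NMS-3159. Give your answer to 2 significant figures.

34

From the Stefan–Boltzmann law, L ∝ R²T⁴, so
L_NMS-8707/L_NMS-3159 = (R_NMS-8707/R_NMS-3159)² (T_NMS-8707/T_NMS-3159)⁴ = (1.10)² × (2.30)⁴ = 1.210 × 27.98 = 33.86.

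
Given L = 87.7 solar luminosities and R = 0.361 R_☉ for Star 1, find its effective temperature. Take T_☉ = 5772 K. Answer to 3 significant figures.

2.94×10^4 K

T/T_☉ = (L/L_☉)^(1/4) / (R/R_☉)^(1/2)
T = 5772 × (87.7)^(1/4) / √(0.361) = 5772 × 3.060 / 0.6008 = 2.940×10^4 K.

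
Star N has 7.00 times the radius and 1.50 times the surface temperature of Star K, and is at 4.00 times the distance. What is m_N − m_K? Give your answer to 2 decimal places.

-2.98

L_N/L_K = (7.00)²(1.50)⁴ = 248.1.
F_N/F_K = (L_N/L_K)/(d_N/d_K)² = 248.1/16.00 = 15.50.
m_N − m_K = −2.5 log₁₀(15.50) = -2.98.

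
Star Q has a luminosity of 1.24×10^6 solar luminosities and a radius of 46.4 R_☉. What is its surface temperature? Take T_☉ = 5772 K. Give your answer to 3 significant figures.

T/T_☉ = (L/L_☉)^(1/4) / (R/R_☉)^(1/2)
T = 5772 × (1.24×10^6)^(1/4) / √(46.4) = 5772 × 33.37 / 6.812 = 2.828×10^4 K.

2.83×10^4 K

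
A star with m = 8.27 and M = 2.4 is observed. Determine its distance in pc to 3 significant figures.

m − M = 5 log₁₀(d/10 pc)
8.27 − (2.4) = 5.87 = 5 log₁₀(d/10)
d = 10 × 10^(5.87/5) = 10 × 10^1.174 = 149.3 pc.

149 pc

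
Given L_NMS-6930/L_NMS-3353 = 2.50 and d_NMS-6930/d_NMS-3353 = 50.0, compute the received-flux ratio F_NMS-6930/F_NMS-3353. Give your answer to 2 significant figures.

F = L/(4πd²), so F_NMS-6930/F_NMS-3353 = (L_NMS-6930/L_NMS-3353) / (d_NMS-6930/d_NMS-3353)²
= 2.50 / (50.0)² = 2.50 / 2500 = 0.001000.

0.0010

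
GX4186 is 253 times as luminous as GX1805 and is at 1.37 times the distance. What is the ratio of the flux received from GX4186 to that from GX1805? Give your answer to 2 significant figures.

F = L/(4πd²), so F_GX4186/F_GX1805 = (L_GX4186/L_GX1805) / (d_GX4186/d_GX1805)²
= 253 / (1.37)² = 253 / 1.877 = 134.8.

1.3×10^2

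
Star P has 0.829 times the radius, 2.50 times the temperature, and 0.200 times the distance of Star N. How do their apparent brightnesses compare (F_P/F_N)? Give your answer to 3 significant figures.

L_P/L_N = (R_P/R_N)²(T_P/T_N)⁴ = (0.829)² × (2.50)⁴ = 26.85.
F_P/F_N = (L_P/L_N)/(d_P/d_N)² = 26.85 / (0.200)² = 671.1.

671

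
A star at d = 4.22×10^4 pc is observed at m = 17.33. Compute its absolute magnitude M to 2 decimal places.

-0.80

M = m − 5 log₁₀(d/10 pc) = 17.33 − 5 log₁₀(4.22×10^4/10)
  = 17.33 − 5 × 3.625 = 17.33 − 18.13 = -0.80.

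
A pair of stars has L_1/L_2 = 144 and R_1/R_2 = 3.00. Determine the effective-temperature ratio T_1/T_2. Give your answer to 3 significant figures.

L ∝ R²T⁴ gives T ∝ (L/R²)^(1/4), so
T_1/T_2 = (144 / 3.00²)^(1/4) = (16.00)^(1/4) = 2.000.

2.00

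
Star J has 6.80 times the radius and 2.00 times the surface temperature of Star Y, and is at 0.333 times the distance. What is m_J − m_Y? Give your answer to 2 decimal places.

L_J/L_Y = (6.80)²(2.00)⁴ = 739.8.
F_J/F_Y = (L_J/L_Y)/(d_J/d_Y)² = 739.8/0.1109 = 6672.
m_J − m_Y = −2.5 log₁₀(6672) = -9.56.

-9.56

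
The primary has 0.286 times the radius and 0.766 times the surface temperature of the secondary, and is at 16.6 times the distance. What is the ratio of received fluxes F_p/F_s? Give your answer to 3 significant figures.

1.02×10^-4

L_p/L_s = (R_p/R_s)²(T_p/T_s)⁴ = (0.286)² × (0.766)⁴ = 0.02816.
F_p/F_s = (L_p/L_s)/(d_p/d_s)² = 0.02816 / (16.6)² = 1.022×10^-4.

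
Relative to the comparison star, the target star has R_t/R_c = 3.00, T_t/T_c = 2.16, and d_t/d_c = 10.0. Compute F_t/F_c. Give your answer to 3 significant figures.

1.96

L_t/L_c = (R_t/R_c)²(T_t/T_c)⁴ = (3.00)² × (2.16)⁴ = 195.9.
F_t/F_c = (L_t/L_c)/(d_t/d_c)² = 195.9 / (10.0)² = 1.959.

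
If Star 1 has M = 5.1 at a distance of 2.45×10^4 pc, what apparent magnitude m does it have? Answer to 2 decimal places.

m = M + 5 log₁₀(d/10 pc) = 5.1 + 5 log₁₀(2.45×10^4/10)
  = 5.1 + 5 × 3.389 = 5.1 + 16.95 = 22.05.

22.05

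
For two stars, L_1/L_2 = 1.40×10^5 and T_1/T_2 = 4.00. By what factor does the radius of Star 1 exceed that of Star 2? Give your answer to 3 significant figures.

23.4

L ∝ R²T⁴ gives R ∝ √L / T², so
R_1/R_2 = √(1.40×10^5) / (4.00)² = 374.2 / 16.00 = 23.39.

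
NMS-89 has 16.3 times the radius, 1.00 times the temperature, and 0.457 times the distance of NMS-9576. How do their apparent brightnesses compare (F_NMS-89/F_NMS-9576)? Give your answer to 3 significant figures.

L_NMS-89/L_NMS-9576 = (R_NMS-89/R_NMS-9576)²(T_NMS-89/T_NMS-9576)⁴ = (16.3)² × (1.00)⁴ = 265.7.
F_NMS-89/F_NMS-9576 = (L_NMS-89/L_NMS-9576)/(d_NMS-89/d_NMS-9576)² = 265.7 / (0.457)² = 1272.

1.27×10^3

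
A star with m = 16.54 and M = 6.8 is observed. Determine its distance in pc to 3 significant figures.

887 pc

m − M = 5 log₁₀(d/10 pc)
16.54 − (6.8) = 9.74 = 5 log₁₀(d/10)
d = 10 × 10^(9.74/5) = 10 × 10^1.948 = 887.2 pc.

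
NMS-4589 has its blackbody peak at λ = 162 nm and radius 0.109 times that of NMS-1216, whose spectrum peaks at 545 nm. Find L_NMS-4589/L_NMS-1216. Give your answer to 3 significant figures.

Wien's law gives T ∝ 1/λ_max, so T_NMS-4589/T_NMS-1216 = λ_NMS-1216/λ_NMS-4589 = 545/162 = 3.364.
Then L ∝ R²T⁴ gives L_NMS-4589/L_NMS-1216 = (0.109)² × (3.364)⁴ = 0.01188 × 128.1 = 1.522.

1.52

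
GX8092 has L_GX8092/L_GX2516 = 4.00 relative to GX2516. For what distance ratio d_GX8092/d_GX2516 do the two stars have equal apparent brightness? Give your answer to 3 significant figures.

2.00

Equal flux requires L_GX8092/d_GX8092² = L_GX2516/d_GX2516², so d_GX8092/d_GX2516 = √(L_GX8092/L_GX2516)
= √(4.00) = 2.000.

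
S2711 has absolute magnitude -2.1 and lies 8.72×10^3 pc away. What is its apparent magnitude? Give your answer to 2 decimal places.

12.60

m = M + 5 log₁₀(d/10 pc) = -2.1 + 5 log₁₀(8.72×10^3/10)
  = -2.1 + 5 × 2.941 = -2.1 + 14.70 = 12.60.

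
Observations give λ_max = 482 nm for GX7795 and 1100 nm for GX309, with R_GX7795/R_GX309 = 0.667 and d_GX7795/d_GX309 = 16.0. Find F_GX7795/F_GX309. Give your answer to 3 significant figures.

0.0471

Wien's law: T_GX7795/T_GX309 = λ_GX309/λ_GX7795 = 1100/482 = 2.282.
L_GX7795/L_GX309 = (R_GX7795/R_GX309)²(T_GX7795/T_GX309)⁴ = (0.667)²(2.282)⁴ = 12.07.
F_GX7795/F_GX309 = (L_GX7795/L_GX309)/(d_GX7795/d_GX309)² = 12.07/(16.0)² = 0.04714.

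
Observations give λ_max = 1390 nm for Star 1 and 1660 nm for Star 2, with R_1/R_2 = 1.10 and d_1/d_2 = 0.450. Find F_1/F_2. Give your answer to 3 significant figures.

12.2

Wien's law: T_1/T_2 = λ_2/λ_1 = 1660/1390 = 1.194.
L_1/L_2 = (R_1/R_2)²(T_1/T_2)⁴ = (1.10)²(1.194)⁴ = 2.461.
F_1/F_2 = (L_1/L_2)/(d_1/d_2)² = 2.461/(0.450)² = 12.15.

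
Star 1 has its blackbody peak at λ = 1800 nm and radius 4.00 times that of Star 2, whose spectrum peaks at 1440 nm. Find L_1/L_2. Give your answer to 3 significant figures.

Wien's law gives T ∝ 1/λ_max, so T_1/T_2 = λ_2/λ_1 = 1440/1800 = 0.8000.
Then L ∝ R²T⁴ gives L_1/L_2 = (4.00)² × (0.8000)⁴ = 16.00 × 0.4096 = 6.554.

6.55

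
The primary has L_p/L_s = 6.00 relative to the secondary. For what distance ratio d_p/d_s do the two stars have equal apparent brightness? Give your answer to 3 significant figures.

2.45

Equal flux requires L_p/d_p² = L_s/d_s², so d_p/d_s = √(L_p/L_s)
= √(6.00) = 2.449.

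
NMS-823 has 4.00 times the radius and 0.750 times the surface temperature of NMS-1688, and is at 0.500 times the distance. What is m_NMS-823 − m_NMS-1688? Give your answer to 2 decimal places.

-3.27

L_NMS-823/L_NMS-1688 = (4.00)²(0.750)⁴ = 5.062.
F_NMS-823/F_NMS-1688 = (L_NMS-823/L_NMS-1688)/(d_NMS-823/d_NMS-1688)² = 5.062/0.2500 = 20.25.
m_NMS-823 − m_NMS-1688 = −2.5 log₁₀(20.25) = -3.27.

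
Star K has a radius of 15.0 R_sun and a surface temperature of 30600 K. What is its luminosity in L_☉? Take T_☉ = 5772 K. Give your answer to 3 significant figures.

L/L_☉ = (R/R_☉)² (T/T_☉)⁴ = (15.0)² × (30600/5772)⁴
       = 225.0 × (5.301)⁴ = 225.0 × 789.9 = 1.777×10^5.

1.78×10^5 L_☉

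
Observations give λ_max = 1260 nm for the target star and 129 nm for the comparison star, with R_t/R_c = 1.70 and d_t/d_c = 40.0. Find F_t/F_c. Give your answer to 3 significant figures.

1.98×10^-7

Wien's law: T_t/T_c = λ_c/λ_t = 129/1260 = 0.1024.
L_t/L_c = (R_t/R_c)²(T_t/T_c)⁴ = (1.70)²(0.1024)⁴ = 3.175×10^-4.
F_t/F_c = (L_t/L_c)/(d_t/d_c)² = 3.175×10^-4/(40.0)² = 1.985×10^-7.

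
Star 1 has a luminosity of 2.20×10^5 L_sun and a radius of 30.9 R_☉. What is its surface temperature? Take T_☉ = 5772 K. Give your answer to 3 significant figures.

T/T_☉ = (L/L_☉)^(1/4) / (R/R_☉)^(1/2)
T = 5772 × (2.20×10^5)^(1/4) / √(30.9) = 5772 × 21.66 / 5.559 = 2.249×10^4 K.

2.25×10^4 K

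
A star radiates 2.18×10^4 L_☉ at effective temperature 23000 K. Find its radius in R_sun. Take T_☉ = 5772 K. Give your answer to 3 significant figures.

R/R_☉ = √(L/L_☉) / (T/T_☉)² = √(2.18×10^4) / (3.985)²
       = 147.6 / 15.88 = 9.299.

9.30 R_sun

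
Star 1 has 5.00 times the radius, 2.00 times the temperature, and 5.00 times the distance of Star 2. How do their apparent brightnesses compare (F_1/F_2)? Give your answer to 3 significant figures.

16.0

L_1/L_2 = (R_1/R_2)²(T_1/T_2)⁴ = (5.00)² × (2.00)⁴ = 400.0.
F_1/F_2 = (L_1/L_2)/(d_1/d_2)² = 400.0 / (5.00)² = 16.00.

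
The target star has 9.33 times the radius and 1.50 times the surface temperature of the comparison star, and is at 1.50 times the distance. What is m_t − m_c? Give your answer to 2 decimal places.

-5.73

L_t/L_c = (9.33)²(1.50)⁴ = 440.7.
F_t/F_c = (L_t/L_c)/(d_t/d_c)² = 440.7/2.250 = 195.9.
m_t − m_c = −2.5 log₁₀(195.9) = -5.73.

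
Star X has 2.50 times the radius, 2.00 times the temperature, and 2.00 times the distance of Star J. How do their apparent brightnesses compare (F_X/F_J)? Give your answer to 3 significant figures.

25.0

L_X/L_J = (R_X/R_J)²(T_X/T_J)⁴ = (2.50)² × (2.00)⁴ = 100.0.
F_X/F_J = (L_X/L_J)/(d_X/d_J)² = 100.0 / (2.00)² = 25.00.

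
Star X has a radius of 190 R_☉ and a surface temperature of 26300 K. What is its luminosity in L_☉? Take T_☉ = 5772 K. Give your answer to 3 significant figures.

L/L_☉ = (R/R_☉)² (T/T_☉)⁴ = (190)² × (26300/5772)⁴
       = 3.610×10^4 × (4.556)⁴ = 3.610×10^4 × 431.0 = 1.556×10^7.

1.56×10^7 L_☉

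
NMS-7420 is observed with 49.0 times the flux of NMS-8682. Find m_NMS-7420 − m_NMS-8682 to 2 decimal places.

-4.23

m_NMS-7420 − m_NMS-8682 = −2.5 log₁₀(F_NMS-7420/F_NMS-8682) = −2.5 log₁₀(49.0) = −2.5 × (1.690) = -4.225.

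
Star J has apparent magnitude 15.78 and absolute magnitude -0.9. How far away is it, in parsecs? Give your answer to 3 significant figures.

2.17×10^4 pc

m − M = 5 log₁₀(d/10 pc)
15.78 − (-0.9) = 16.68 = 5 log₁₀(d/10)
d = 10 × 10^(16.68/5) = 10 × 10^3.336 = 2.168×10^4 pc.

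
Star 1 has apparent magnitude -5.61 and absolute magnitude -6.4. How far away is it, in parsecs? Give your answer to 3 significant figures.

14.4 pc

m − M = 5 log₁₀(d/10 pc)
-5.61 − (-6.4) = 0.79 = 5 log₁₀(d/10)
d = 10 × 10^(0.79/5) = 10 × 10^0.158 = 14.39 pc.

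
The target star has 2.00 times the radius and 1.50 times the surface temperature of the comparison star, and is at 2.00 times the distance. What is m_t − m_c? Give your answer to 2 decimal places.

-1.76

L_t/L_c = (2.00)²(1.50)⁴ = 20.25.
F_t/F_c = (L_t/L_c)/(d_t/d_c)² = 20.25/4.000 = 5.062.
m_t − m_c = −2.5 log₁₀(5.062) = -1.76.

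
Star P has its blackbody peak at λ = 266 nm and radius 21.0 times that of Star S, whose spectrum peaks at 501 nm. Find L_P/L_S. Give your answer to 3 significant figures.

Wien's law gives T ∝ 1/λ_max, so T_P/T_S = λ_S/λ_P = 501/266 = 1.883.
Then L ∝ R²T⁴ gives L_P/L_S = (21.0)² × (1.883)⁴ = 441.0 × 12.58 = 5550.

5.55×10^3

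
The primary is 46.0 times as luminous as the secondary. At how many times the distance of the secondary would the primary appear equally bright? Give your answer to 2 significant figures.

6.8

Equal flux requires L_p/d_p² = L_s/d_s², so d_p/d_s = √(L_p/L_s)
= √(46.0) = 6.782.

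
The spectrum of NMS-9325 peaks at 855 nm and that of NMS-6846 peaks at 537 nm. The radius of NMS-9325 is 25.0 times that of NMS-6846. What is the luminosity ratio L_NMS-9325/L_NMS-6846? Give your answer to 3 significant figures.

97.3

Wien's law gives T ∝ 1/λ_max, so T_NMS-9325/T_NMS-6846 = λ_NMS-6846/λ_NMS-9325 = 537/855 = 0.6281.
Then L ∝ R²T⁴ gives L_NMS-9325/L_NMS-6846 = (25.0)² × (0.6281)⁴ = 625.0 × 0.1556 = 97.26.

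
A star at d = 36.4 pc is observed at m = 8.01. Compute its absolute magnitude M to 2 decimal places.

5.20

M = m − 5 log₁₀(d/10 pc) = 8.01 − 5 log₁₀(36.4/10)
  = 8.01 − 5 × 0.561 = 8.01 − 2.81 = 5.20.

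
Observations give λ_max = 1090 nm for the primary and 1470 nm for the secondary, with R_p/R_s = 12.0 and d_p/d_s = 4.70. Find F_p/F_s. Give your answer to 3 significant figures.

21.6

Wien's law: T_p/T_s = λ_s/λ_p = 1470/1090 = 1.349.
L_p/L_s = (R_p/R_s)²(T_p/T_s)⁴ = (12.0)²(1.349)⁴ = 476.3.
F_p/F_s = (L_p/L_s)/(d_p/d_s)² = 476.3/(4.70)² = 21.56.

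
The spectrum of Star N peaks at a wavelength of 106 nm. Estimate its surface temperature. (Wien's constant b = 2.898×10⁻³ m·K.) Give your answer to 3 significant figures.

T = b/λ_max = 2.898×10⁻³ / (106×10⁻⁹) = 2.734×10^4 K.

2.73×10^4 K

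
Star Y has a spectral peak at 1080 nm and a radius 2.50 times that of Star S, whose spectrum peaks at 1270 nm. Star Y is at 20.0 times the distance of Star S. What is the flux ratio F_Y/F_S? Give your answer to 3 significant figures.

0.0299

Wien's law: T_Y/T_S = λ_S/λ_Y = 1270/1080 = 1.176.
L_Y/L_S = (R_Y/R_S)²(T_Y/T_S)⁴ = (2.50)²(1.176)⁴ = 11.95.
F_Y/F_S = (L_Y/L_S)/(d_Y/d_S)² = 11.95/(20.0)² = 0.02988.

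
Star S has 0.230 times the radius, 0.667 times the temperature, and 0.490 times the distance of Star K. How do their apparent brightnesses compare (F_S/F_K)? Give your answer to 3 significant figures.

0.0436

L_S/L_K = (R_S/R_K)²(T_S/T_K)⁴ = (0.230)² × (0.667)⁴ = 0.01047.
F_S/F_K = (L_S/L_K)/(d_S/d_K)² = 0.01047 / (0.490)² = 0.04361.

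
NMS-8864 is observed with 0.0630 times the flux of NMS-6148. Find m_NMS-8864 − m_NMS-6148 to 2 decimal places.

m_NMS-8864 − m_NMS-6148 = −2.5 log₁₀(F_NMS-8864/F_NMS-6148) = −2.5 log₁₀(0.0630) = −2.5 × (-1.201) = 3.002.

3.00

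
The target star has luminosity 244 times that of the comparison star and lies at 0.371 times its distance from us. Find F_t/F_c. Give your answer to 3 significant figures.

1.77×10^3

F = L/(4πd²), so F_t/F_c = (L_t/L_c) / (d_t/d_c)²
= 244 / (0.371)² = 244 / 0.1376 = 1773.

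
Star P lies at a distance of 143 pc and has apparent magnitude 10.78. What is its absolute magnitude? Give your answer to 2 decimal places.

5.00

M = m − 5 log₁₀(d/10 pc) = 10.78 − 5 log₁₀(143/10)
  = 10.78 − 5 × 1.155 = 10.78 − 5.78 = 5.00.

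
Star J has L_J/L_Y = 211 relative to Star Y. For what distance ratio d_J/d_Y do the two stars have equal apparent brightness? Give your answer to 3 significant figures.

14.5

Equal flux requires L_J/d_J² = L_Y/d_Y², so d_J/d_Y = √(L_J/L_Y)
= √(211) = 14.53.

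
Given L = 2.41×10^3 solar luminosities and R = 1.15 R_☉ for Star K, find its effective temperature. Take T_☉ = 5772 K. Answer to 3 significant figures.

3.77×10^4 K

T/T_☉ = (L/L_☉)^(1/4) / (R/R_☉)^(1/2)
T = 5772 × (2.41×10^3)^(1/4) / √(1.15) = 5772 × 7.007 / 1.072 = 3.771×10^4 K.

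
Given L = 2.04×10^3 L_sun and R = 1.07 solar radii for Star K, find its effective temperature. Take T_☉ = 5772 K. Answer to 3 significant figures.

T/T_☉ = (L/L_☉)^(1/4) / (R/R_☉)^(1/2)
T = 5772 × (2.04×10^3)^(1/4) / √(1.07) = 5772 × 6.721 / 1.034 = 3.750×10^4 K.

3.75×10^4 K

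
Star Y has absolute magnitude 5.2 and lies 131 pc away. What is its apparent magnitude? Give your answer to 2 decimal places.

m = M + 5 log₁₀(d/10 pc) = 5.2 + 5 log₁₀(131/10)
  = 5.2 + 5 × 1.117 = 5.2 + 5.59 = 10.79.

10.79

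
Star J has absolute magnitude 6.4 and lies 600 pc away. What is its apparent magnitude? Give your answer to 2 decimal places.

15.29

m = M + 5 log₁₀(d/10 pc) = 6.4 + 5 log₁₀(600/10)
  = 6.4 + 5 × 1.778 = 6.4 + 8.89 = 15.29.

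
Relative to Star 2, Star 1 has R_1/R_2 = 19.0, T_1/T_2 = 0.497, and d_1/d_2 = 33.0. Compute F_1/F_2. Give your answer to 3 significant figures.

L_1/L_2 = (R_1/R_2)²(T_1/T_2)⁴ = (19.0)² × (0.497)⁴ = 22.03.
F_1/F_2 = (L_1/L_2)/(d_1/d_2)² = 22.03 / (33.0)² = 0.02023.

0.0202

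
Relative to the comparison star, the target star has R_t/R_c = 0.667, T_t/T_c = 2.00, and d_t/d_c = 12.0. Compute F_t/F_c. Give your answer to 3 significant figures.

0.0494

L_t/L_c = (R_t/R_c)²(T_t/T_c)⁴ = (0.667)² × (2.00)⁴ = 7.118.
F_t/F_c = (L_t/L_c)/(d_t/d_c)² = 7.118 / (12.0)² = 0.04943.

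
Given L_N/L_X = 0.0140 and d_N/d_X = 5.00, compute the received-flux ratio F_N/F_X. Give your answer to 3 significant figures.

F = L/(4πd²), so F_N/F_X = (L_N/L_X) / (d_N/d_X)²
= 0.0140 / (5.00)² = 0.0140 / 25.00 = 5.600×10^-4.

5.60×10^-4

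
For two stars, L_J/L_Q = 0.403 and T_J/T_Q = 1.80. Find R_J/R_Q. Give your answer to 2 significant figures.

0.20

L ∝ R²T⁴ gives R ∝ √L / T², so
R_J/R_Q = √(0.403) / (1.80)² = 0.6348 / 3.240 = 0.1959.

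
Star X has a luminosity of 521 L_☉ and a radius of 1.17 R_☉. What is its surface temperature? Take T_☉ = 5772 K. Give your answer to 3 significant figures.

T/T_☉ = (L/L_☉)^(1/4) / (R/R_☉)^(1/2)
T = 5772 × (521)^(1/4) / √(1.17) = 5772 × 4.778 / 1.082 = 2.549×10^4 K.

2.55×10^4 K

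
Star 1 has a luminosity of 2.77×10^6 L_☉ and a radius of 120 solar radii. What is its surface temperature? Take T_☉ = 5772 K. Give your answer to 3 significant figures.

2.15×10^4 K

T/T_☉ = (L/L_☉)^(1/4) / (R/R_☉)^(1/2)
T = 5772 × (2.77×10^6)^(1/4) / √(120) = 5772 × 40.80 / 10.95 = 2.150×10^4 K.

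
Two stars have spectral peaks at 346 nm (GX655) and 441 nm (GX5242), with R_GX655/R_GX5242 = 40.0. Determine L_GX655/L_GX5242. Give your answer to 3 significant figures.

4.22×10^3

Wien's law gives T ∝ 1/λ_max, so T_GX655/T_GX5242 = λ_GX5242/λ_GX655 = 441/346 = 1.275.
Then L ∝ R²T⁴ gives L_GX655/L_GX5242 = (40.0)² × (1.275)⁴ = 1600 × 2.639 = 4223.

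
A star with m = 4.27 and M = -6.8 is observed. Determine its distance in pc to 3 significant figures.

1.64×10^3 pc

m − M = 5 log₁₀(d/10 pc)
4.27 − (-6.8) = 11.07 = 5 log₁₀(d/10)
d = 10 × 10^(11.07/5) = 10 × 10^2.214 = 1637 pc.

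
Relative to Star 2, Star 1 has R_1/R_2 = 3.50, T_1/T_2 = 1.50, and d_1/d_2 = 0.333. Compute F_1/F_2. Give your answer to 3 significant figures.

L_1/L_2 = (R_1/R_2)²(T_1/T_2)⁴ = (3.50)² × (1.50)⁴ = 62.02.
F_1/F_2 = (L_1/L_2)/(d_1/d_2)² = 62.02 / (0.333)² = 559.3.

559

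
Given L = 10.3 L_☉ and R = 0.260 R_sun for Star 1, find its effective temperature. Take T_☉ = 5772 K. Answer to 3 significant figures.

T/T_☉ = (L/L_☉)^(1/4) / (R/R_☉)^(1/2)
T = 5772 × (10.3)^(1/4) / √(0.260) = 5772 × 1.791 / 0.5099 = 2.028×10^4 K.

2.03×10^4 K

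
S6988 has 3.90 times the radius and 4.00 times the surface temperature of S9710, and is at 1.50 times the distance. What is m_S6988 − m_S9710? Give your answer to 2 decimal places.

-8.10

L_S6988/L_S9710 = (3.90)²(4.00)⁴ = 3894.
F_S6988/F_S9710 = (L_S6988/L_S9710)/(d_S6988/d_S9710)² = 3894/2.250 = 1731.
m_S6988 − m_S9710 = −2.5 log₁₀(1731) = -8.10.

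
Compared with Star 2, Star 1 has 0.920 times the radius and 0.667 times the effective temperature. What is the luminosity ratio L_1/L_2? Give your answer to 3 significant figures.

From the Stefan–Boltzmann law, L ∝ R²T⁴, so
L_1/L_2 = (R_1/R_2)² (T_1/T_2)⁴ = (0.920)² × (0.667)⁴ = 0.8464 × 0.1979 = 0.1675.

0.168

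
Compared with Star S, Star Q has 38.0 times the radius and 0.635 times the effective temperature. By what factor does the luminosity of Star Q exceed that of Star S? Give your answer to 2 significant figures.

From the Stefan–Boltzmann law, L ∝ R²T⁴, so
L_Q/L_S = (R_Q/R_S)² (T_Q/T_S)⁴ = (38.0)² × (0.635)⁴ = 1444 × 0.1626 = 234.8.

2.3×10^2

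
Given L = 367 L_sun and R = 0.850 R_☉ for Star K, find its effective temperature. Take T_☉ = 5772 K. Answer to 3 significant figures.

2.74×10^4 K

T/T_☉ = (L/L_☉)^(1/4) / (R/R_☉)^(1/2)
T = 5772 × (367)^(1/4) / √(0.850) = 5772 × 4.377 / 0.9220 = 2.740×10^4 K.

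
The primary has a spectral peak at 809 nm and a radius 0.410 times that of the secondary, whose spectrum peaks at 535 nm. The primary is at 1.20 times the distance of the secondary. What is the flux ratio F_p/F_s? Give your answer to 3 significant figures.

Wien's law: T_p/T_s = λ_s/λ_p = 535/809 = 0.6613.
L_p/L_s = (R_p/R_s)²(T_p/T_s)⁴ = (0.410)²(0.6613)⁴ = 0.03215.
F_p/F_s = (L_p/L_s)/(d_p/d_s)² = 0.03215/(1.20)² = 0.02233.

0.0223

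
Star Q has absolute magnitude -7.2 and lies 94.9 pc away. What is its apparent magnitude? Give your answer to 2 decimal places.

m = M + 5 log₁₀(d/10 pc) = -7.2 + 5 log₁₀(94.9/10)
  = -7.2 + 5 × 0.977 = -7.2 + 4.89 = -2.31.

-2.31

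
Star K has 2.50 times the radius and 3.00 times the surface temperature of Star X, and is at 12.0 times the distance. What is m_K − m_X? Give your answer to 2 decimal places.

L_K/L_X = (2.50)²(3.00)⁴ = 506.2.
F_K/F_X = (L_K/L_X)/(d_K/d_X)² = 506.2/144.0 = 3.516.
m_K − m_X = −2.5 log₁₀(3.516) = -1.37.

-1.37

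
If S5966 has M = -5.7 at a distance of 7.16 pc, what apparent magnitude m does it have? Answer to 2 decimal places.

m = M + 5 log₁₀(d/10 pc) = -5.7 + 5 log₁₀(7.16/10)
  = -5.7 + 5 × -0.145 = -5.7 + -0.73 = -6.43.

-6.43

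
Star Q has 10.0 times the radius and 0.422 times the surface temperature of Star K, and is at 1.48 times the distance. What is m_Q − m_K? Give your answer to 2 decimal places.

-0.40

L_Q/L_K = (10.0)²(0.422)⁴ = 3.171.
F_Q/F_K = (L_Q/L_K)/(d_Q/d_K)² = 3.171/2.190 = 1.448.
m_Q − m_K = −2.5 log₁₀(1.448) = -0.40.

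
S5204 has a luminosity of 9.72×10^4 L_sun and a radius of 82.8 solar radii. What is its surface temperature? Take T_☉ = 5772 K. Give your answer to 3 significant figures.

T/T_☉ = (L/L_☉)^(1/4) / (R/R_☉)^(1/2)
T = 5772 × (9.72×10^4)^(1/4) / √(82.8) = 5772 × 17.66 / 9.099 = 1.120×10^4 K.

1.12×10^4 K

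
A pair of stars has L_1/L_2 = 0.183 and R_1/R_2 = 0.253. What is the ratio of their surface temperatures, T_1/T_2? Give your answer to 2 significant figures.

1.3

L ∝ R²T⁴ gives T ∝ (L/R²)^(1/4), so
T_1/T_2 = (0.183 / 0.253²)^(1/4) = (2.859)^(1/4) = 1.300.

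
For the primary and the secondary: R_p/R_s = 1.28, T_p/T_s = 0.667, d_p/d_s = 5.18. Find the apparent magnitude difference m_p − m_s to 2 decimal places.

L_p/L_s = (1.28)²(0.667)⁴ = 0.3243.
F_p/F_s = (L_p/L_s)/(d_p/d_s)² = 0.3243/26.83 = 0.01209.
m_p − m_s = −2.5 log₁₀(0.01209) = 4.79.

4.79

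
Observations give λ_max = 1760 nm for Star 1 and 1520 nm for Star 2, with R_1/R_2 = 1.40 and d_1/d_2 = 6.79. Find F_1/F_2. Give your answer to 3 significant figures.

Wien's law: T_1/T_2 = λ_2/λ_1 = 1520/1760 = 0.8636.
L_1/L_2 = (R_1/R_2)²(T_1/T_2)⁴ = (1.40)²(0.8636)⁴ = 1.090.
F_1/F_2 = (L_1/L_2)/(d_1/d_2)² = 1.090/(6.79)² = 0.02365.

0.0237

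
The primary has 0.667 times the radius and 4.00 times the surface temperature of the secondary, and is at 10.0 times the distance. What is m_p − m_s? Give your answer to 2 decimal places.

-0.14

L_p/L_s = (0.667)²(4.00)⁴ = 113.9.
F_p/F_s = (L_p/L_s)/(d_p/d_s)² = 113.9/100.0 = 1.139.
m_p − m_s = −2.5 log₁₀(1.139) = -0.14.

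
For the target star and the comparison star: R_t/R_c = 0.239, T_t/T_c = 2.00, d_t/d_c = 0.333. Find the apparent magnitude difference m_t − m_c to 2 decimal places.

-2.29

L_t/L_c = (0.239)²(2.00)⁴ = 0.9139.
F_t/F_c = (L_t/L_c)/(d_t/d_c)² = 0.9139/0.1109 = 8.242.
m_t − m_c = −2.5 log₁₀(8.242) = -2.29.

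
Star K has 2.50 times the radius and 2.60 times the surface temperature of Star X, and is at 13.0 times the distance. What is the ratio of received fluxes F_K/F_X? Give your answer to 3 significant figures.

1.69

L_K/L_X = (R_K/R_X)²(T_K/T_X)⁴ = (2.50)² × (2.60)⁴ = 285.6.
F_K/F_X = (L_K/L_X)/(d_K/d_X)² = 285.6 / (13.0)² = 1.690.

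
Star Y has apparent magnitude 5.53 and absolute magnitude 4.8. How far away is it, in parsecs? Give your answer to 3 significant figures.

14.0 pc

m − M = 5 log₁₀(d/10 pc)
5.53 − (4.8) = 0.73 = 5 log₁₀(d/10)
d = 10 × 10^(0.73/5) = 10 × 10^0.146 = 14.00 pc.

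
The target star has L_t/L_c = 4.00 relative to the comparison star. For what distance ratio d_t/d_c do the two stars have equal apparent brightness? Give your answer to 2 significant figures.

2.0

Equal flux requires L_t/d_t² = L_c/d_c², so d_t/d_c = √(L_t/L_c)
= √(4.00) = 2.000.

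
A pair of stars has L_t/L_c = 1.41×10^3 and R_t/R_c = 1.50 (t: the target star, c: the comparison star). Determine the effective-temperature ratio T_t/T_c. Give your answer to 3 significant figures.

5.00

L ∝ R²T⁴ gives T ∝ (L/R²)^(1/4), so
T_t/T_c = (1.41×10^3 / 1.50²)^(1/4) = (626.7)^(1/4) = 5.003.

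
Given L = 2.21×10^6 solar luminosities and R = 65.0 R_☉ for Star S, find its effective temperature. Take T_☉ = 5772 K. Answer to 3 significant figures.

2.76×10^4 K

T/T_☉ = (L/L_☉)^(1/4) / (R/R_☉)^(1/2)
T = 5772 × (2.21×10^6)^(1/4) / √(65.0) = 5772 × 38.56 / 8.062 = 2.760×10^4 K.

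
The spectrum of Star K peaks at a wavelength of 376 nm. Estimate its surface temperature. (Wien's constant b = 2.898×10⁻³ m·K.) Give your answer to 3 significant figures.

T = b/λ_max = 2.898×10⁻³ / (376×10⁻⁹) = 7707 K.

7.71×10^3 K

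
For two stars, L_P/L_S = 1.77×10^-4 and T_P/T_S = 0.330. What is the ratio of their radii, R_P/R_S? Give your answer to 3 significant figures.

0.122

L ∝ R²T⁴ gives R ∝ √L / T², so
R_P/R_S = √(1.77×10^-4) / (0.330)² = 0.01330 / 0.1089 = 0.1222.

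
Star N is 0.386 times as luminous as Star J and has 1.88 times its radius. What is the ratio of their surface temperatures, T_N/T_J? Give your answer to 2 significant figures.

L ∝ R²T⁴ gives T ∝ (L/R²)^(1/4), so
T_N/T_J = (0.386 / 1.88²)^(1/4) = (0.1092)^(1/4) = 0.5749.

0.57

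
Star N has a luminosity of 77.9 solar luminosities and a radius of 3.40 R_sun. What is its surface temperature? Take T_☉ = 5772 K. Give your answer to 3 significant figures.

T/T_☉ = (L/L_☉)^(1/4) / (R/R_☉)^(1/2)
T = 5772 × (77.9)^(1/4) / √(3.40) = 5772 × 2.971 / 1.844 = 9300 K.

9.30×10^3 K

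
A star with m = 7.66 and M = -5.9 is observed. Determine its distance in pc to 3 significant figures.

m − M = 5 log₁₀(d/10 pc)
7.66 − (-5.9) = 13.56 = 5 log₁₀(d/10)
d = 10 × 10^(13.56/5) = 10 × 10^2.712 = 5152 pc.

5.15×10^3 pc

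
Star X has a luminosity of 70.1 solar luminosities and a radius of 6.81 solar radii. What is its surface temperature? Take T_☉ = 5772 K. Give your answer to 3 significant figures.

T/T_☉ = (L/L_☉)^(1/4) / (R/R_☉)^(1/2)
T = 5772 × (70.1)^(1/4) / √(6.81) = 5772 × 2.894 / 2.610 = 6400 K.

6.40×10^3 K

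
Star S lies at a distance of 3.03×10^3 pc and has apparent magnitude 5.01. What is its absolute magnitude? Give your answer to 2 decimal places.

M = m − 5 log₁₀(d/10 pc) = 5.01 − 5 log₁₀(3.03×10^3/10)
  = 5.01 − 5 × 2.481 = 5.01 − 12.41 = -7.40.

-7.40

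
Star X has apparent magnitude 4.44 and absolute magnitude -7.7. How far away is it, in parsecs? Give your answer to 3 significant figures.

2.68×10^3 pc

m − M = 5 log₁₀(d/10 pc)
4.44 − (-7.7) = 12.14 = 5 log₁₀(d/10)
d = 10 × 10^(12.14/5) = 10 × 10^2.428 = 2679 pc.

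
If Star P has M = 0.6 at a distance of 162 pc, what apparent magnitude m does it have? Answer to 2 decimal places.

6.65

m = M + 5 log₁₀(d/10 pc) = 0.6 + 5 log₁₀(162/10)
  = 0.6 + 5 × 1.210 = 0.6 + 6.05 = 6.65.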